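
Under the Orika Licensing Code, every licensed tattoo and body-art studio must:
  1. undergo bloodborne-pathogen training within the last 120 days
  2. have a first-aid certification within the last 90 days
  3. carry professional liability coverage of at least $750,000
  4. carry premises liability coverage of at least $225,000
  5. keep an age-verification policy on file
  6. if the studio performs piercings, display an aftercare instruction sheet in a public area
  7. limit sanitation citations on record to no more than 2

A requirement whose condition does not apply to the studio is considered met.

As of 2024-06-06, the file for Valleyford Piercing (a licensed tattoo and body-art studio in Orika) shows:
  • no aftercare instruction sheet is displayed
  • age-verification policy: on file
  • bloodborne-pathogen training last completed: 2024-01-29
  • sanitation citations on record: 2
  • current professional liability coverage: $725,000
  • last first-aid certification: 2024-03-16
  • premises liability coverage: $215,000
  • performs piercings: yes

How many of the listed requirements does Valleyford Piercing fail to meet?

1. bloodborne-pathogen training 129 days ago vs limit 120 → not met
2. first-aid certification 82 days ago vs limit 90 → met
3. professional liability coverage $725,000 < $750,000 → not met
4. premises liability coverage $215,000 < $225,000 → not met
5. age-verification policy present → met
6. condition 'performs piercings' holds; aftercare instruction sheet absent → not met
7. sanitation citations on record 2 ≤ 2 → met
Not met: 4 of 7

4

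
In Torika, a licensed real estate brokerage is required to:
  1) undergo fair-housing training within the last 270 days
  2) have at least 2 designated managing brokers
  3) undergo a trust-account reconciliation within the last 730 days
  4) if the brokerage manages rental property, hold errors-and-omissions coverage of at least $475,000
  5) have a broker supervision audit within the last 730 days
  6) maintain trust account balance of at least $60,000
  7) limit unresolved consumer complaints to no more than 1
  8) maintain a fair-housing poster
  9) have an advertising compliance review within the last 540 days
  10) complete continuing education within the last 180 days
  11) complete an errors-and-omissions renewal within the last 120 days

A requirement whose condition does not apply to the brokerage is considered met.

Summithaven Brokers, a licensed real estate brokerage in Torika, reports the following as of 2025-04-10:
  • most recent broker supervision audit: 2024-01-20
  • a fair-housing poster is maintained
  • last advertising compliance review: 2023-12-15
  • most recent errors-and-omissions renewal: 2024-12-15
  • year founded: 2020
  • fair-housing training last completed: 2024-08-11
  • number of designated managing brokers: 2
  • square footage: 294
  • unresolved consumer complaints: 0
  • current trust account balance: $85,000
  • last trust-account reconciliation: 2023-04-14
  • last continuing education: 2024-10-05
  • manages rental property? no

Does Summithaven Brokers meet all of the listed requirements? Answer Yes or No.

1. fair-housing training 242 days ago vs limit 270 → met
2. designated managing brokers 2 ≥ 2 → met
3. trust-account reconciliation 727 days ago vs limit 730 → met
4. condition 'manages rental property' does not hold → requirement n/a → met
5. broker supervision audit 446 days ago vs limit 730 → met
6. trust account balance $85,000 ≥ $60,000 → met
7. unresolved consumer complaints 0 ≤ 1 → met
8. fair-housing poster present → met
9. advertising compliance review 482 days ago vs limit 540 → met
10. continuing education 187 days ago vs limit 180 → not met
11. errors-and-omissions renewal 116 days ago vs limit 120 → met
Not met: 10

No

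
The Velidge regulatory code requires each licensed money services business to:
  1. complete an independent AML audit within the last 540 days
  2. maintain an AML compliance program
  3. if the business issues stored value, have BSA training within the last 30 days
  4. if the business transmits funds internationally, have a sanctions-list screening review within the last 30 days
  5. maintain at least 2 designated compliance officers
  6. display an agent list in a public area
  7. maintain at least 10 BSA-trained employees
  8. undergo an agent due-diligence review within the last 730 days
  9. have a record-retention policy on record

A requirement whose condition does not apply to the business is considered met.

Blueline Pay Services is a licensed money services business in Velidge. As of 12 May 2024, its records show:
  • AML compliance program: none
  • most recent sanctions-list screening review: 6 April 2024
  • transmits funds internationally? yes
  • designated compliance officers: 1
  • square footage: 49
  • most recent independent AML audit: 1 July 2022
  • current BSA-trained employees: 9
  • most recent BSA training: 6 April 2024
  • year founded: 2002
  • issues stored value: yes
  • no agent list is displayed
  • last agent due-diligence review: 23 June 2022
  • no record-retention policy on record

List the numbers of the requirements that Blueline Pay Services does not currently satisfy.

1, 2, 3, 4, 5, 6, 7, 9

1. independent AML audit 681 days ago vs limit 540 → not met
2. AML compliance program absent → not met
3. condition 'issues stored value' holds; BSA training 36 days ago vs limit 30 → not met
4. condition 'transmits funds internationally' holds; sanctions-list screening review 36 days ago vs limit 30 → not met
5. designated compliance officers 1 < 2 → not met
6. agent list absent → not met
7. BSA-trained employees 9 < 10 → not met
8. agent due-diligence review 689 days ago vs limit 730 → met
9. record-retention policy absent → not met
Not met: 1, 2, 3, 4, 5, 6, 7, 9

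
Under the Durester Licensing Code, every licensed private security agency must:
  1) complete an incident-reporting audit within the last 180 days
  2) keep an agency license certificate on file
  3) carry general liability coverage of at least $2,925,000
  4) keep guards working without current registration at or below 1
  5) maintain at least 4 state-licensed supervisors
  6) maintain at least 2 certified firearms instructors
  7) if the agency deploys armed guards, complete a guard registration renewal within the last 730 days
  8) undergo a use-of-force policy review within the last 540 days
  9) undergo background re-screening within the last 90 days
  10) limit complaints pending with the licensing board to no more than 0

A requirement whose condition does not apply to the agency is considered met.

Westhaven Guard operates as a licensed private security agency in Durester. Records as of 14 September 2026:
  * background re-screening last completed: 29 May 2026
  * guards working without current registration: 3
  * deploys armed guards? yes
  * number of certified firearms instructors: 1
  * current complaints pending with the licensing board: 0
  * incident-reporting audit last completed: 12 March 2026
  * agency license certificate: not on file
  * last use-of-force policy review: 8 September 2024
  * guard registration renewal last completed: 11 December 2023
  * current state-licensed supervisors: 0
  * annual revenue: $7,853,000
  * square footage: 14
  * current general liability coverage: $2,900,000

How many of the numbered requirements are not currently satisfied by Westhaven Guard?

1. incident-reporting audit 186 days ago vs limit 180 → not met
2. agency license certificate absent → not met
3. general liability coverage $2,900,000 < $2,925,000 → not met
4. guards working without current registration 3 > 1 → not met
5. state-licensed supervisors 0 < 4 → not met
6. certified firearms instructors 1 < 2 → not met
7. condition 'deploys armed guards' holds; guard registration renewal 1008 days ago vs limit 730 → not met
8. use-of-force policy review 736 days ago vs limit 540 → not met
9. background re-screening 108 days ago vs limit 90 → not met
10. complaints pending with the licensing board 0 ≤ 0 → met
Not met: 9 of 10

9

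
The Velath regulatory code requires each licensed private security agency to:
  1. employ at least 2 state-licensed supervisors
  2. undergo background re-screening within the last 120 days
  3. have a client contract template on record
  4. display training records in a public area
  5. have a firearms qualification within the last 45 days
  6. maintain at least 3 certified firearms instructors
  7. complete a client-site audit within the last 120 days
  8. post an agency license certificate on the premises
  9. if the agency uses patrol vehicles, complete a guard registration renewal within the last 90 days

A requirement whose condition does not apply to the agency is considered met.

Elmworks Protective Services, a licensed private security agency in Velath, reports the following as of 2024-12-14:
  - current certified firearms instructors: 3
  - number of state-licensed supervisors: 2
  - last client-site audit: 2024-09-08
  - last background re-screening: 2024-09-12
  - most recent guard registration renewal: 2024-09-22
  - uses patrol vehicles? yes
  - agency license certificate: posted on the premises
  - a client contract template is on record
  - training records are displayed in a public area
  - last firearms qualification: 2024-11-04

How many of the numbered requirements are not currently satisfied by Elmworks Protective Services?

1. state-licensed supervisors 2 ≥ 2 → met
2. background re-screening 93 days ago vs limit 120 → met
3. client contract template present → met
4. training records present → met
5. firearms qualification 40 days ago vs limit 45 → met
6. certified firearms instructors 3 ≥ 3 → met
7. client-site audit 97 days ago vs limit 120 → met
8. agency license certificate present → met
9. condition 'uses patrol vehicles' holds; guard registration renewal 83 days ago vs limit 90 → met
Not met: 0 of 9

0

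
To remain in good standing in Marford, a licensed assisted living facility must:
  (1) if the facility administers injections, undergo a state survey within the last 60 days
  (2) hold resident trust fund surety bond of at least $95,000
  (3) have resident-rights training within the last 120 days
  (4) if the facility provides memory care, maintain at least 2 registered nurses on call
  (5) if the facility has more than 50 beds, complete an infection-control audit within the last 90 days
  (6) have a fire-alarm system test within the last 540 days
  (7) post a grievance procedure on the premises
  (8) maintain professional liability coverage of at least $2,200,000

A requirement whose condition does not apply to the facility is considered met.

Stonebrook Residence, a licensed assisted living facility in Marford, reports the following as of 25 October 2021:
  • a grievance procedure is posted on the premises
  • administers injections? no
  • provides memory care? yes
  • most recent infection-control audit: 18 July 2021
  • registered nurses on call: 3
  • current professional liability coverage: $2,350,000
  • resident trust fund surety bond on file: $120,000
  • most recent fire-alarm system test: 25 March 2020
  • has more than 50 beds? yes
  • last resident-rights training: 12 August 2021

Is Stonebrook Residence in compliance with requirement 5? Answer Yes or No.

5. condition 'has more than 50 beds' holds; infection-control audit 99 days ago vs limit 90 → not met

No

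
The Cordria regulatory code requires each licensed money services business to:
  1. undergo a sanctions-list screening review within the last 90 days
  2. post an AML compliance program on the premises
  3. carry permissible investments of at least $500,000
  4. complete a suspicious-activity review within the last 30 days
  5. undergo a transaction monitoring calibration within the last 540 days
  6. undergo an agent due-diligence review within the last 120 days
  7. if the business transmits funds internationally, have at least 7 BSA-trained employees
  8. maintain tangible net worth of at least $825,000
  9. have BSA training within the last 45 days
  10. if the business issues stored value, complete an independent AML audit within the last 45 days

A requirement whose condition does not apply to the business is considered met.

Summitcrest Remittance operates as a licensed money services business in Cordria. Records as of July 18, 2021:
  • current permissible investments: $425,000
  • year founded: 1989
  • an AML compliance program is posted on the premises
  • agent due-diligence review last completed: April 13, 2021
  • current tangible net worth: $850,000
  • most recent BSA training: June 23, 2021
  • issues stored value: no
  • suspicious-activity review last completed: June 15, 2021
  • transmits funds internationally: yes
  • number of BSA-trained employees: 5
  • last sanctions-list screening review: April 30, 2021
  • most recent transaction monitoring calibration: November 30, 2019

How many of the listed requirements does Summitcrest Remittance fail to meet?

4

1. sanctions-list screening review 79 days ago vs limit 90 → met
2. AML compliance program present → met
3. permissible investments $425,000 < $500,000 → not met
4. suspicious-activity review 33 days ago vs limit 30 → not met
5. transaction monitoring calibration 596 days ago vs limit 540 → not met
6. agent due-diligence review 96 days ago vs limit 120 → met
7. condition 'transmits funds internationally' holds; BSA-trained employees 5 < 7 → not met
8. tangible net worth $850,000 ≥ $825,000 → met
9. BSA training 25 days ago vs limit 45 → met
10. condition 'issues stored value' does not hold → requirement n/a → met
Not met: 4 of 10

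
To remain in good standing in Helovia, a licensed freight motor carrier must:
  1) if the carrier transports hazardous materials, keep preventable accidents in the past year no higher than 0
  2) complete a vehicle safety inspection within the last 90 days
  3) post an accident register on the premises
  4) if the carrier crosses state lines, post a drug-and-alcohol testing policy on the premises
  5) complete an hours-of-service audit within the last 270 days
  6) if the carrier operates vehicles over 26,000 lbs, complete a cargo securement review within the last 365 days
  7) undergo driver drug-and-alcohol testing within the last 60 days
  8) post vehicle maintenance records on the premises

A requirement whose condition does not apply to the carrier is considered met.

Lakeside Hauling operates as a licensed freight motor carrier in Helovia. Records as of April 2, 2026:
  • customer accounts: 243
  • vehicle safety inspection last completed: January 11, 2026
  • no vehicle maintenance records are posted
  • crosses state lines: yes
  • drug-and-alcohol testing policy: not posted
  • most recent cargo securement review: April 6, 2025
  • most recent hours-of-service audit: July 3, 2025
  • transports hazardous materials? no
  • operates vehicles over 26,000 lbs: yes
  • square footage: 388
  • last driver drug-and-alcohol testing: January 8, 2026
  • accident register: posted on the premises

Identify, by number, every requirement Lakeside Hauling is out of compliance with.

4, 5, 7, 8

1. condition 'transports hazardous materials' does not hold → requirement n/a → met
2. vehicle safety inspection 81 days ago vs limit 90 → met
3. accident register present → met
4. condition 'crosses state lines' holds; drug-and-alcohol testing policy absent → not met
5. hours-of-service audit 273 days ago vs limit 270 → not met
6. condition 'operates vehicles over 26,000 lbs' holds; cargo securement review 361 days ago vs limit 365 → met
7. driver drug-and-alcohol testing 84 days ago vs limit 60 → not met
8. vehicle maintenance records absent → not met
Not met: 4, 5, 7, 8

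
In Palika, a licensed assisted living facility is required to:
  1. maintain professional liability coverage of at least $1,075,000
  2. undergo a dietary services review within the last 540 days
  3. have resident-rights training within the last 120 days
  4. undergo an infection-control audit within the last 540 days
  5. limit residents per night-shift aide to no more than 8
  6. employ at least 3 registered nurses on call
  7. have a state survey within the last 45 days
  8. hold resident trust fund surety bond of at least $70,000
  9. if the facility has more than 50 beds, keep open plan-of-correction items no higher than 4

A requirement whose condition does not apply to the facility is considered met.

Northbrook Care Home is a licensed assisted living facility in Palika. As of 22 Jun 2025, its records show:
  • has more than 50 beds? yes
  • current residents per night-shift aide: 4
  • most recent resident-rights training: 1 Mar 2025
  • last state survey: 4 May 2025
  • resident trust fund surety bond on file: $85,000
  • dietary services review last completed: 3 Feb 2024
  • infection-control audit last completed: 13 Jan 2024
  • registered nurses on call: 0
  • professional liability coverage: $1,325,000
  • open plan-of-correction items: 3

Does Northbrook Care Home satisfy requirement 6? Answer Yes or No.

6. registered nurses on call 0 < 3 → not met

No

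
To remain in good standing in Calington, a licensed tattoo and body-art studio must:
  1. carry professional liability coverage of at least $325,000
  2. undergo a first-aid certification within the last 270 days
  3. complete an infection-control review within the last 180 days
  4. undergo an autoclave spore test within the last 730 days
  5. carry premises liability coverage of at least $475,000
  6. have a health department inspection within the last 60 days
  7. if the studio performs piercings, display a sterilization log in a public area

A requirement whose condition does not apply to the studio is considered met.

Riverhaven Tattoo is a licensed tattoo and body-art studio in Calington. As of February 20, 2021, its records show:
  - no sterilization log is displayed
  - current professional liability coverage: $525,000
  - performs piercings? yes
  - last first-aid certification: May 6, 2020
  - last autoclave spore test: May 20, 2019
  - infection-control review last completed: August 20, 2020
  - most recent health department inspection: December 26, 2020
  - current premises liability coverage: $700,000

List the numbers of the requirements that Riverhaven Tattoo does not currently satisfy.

2, 3, 7

1. professional liability coverage $525,000 ≥ $325,000 → met
2. first-aid certification 290 days ago vs limit 270 → not met
3. infection-control review 184 days ago vs limit 180 → not met
4. autoclave spore test 642 days ago vs limit 730 → met
5. premises liability coverage $700,000 ≥ $475,000 → met
6. health department inspection 56 days ago vs limit 60 → met
7. condition 'performs piercings' holds; sterilization log absent → not met
Not met: 2, 3, 7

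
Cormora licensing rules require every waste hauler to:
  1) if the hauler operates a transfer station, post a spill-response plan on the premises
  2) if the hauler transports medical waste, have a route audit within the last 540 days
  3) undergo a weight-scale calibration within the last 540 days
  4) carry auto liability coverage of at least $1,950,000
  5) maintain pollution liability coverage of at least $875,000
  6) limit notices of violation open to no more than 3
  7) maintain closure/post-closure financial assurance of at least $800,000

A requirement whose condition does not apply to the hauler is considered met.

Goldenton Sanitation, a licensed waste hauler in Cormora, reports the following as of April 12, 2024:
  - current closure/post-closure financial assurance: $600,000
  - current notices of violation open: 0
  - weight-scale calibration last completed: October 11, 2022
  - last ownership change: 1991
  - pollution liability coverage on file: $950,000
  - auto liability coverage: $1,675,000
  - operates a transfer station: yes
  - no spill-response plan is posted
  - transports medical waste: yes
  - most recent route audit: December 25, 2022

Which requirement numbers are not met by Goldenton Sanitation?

1. condition 'operates a transfer station' holds; spill-response plan absent → not met
2. condition 'transports medical waste' holds; route audit 474 days ago vs limit 540 → met
3. weight-scale calibration 549 days ago vs limit 540 → not met
4. auto liability coverage $1,675,000 < $1,950,000 → not met
5. pollution liability coverage $950,000 ≥ $875,000 → met
6. notices of violation open 0 ≤ 3 → met
7. closure/post-closure financial assurance $600,000 < $800,000 → not met
Not met: 1, 3, 4, 7

1, 3, 4, 7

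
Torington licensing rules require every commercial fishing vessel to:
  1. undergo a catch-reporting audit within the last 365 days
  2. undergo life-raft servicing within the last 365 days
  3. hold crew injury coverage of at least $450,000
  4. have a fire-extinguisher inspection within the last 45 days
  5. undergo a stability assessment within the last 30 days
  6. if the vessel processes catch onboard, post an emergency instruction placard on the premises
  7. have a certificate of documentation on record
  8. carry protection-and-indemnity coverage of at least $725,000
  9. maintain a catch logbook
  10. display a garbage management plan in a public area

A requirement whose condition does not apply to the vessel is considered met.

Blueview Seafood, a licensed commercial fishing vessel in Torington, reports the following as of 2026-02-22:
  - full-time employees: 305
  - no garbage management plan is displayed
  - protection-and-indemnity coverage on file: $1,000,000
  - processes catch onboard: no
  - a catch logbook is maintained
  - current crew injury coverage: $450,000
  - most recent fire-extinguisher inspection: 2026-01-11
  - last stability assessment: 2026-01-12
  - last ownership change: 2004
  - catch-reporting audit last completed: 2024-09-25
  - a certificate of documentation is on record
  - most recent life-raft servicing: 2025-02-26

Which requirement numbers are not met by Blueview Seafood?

1. catch-reporting audit 515 days ago vs limit 365 → not met
2. life-raft servicing 361 days ago vs limit 365 → met
3. crew injury coverage $450,000 ≥ $450,000 → met
4. fire-extinguisher inspection 42 days ago vs limit 45 → met
5. stability assessment 41 days ago vs limit 30 → not met
6. condition 'processes catch onboard' does not hold → requirement n/a → met
7. certificate of documentation present → met
8. protection-and-indemnity coverage $1,000,000 ≥ $725,000 → met
9. catch logbook present → met
10. garbage management plan absent → not met
Not met: 1, 5, 10

1, 5, 10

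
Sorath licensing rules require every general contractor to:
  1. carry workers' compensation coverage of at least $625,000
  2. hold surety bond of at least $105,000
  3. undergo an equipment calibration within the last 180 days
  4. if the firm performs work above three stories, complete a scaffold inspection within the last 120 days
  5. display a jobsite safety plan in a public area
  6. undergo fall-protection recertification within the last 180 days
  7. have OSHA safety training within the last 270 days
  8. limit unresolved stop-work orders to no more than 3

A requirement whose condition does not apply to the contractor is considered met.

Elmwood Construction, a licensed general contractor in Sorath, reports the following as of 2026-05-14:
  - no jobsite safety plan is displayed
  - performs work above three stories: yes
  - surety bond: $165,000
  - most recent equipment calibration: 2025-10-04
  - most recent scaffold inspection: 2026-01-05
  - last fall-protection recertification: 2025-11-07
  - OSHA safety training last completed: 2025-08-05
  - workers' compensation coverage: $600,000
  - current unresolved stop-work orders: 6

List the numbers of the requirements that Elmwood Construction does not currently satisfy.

1, 3, 4, 5, 6, 7, 8

1. workers' compensation coverage $600,000 < $625,000 → not met
2. surety bond $165,000 ≥ $105,000 → met
3. equipment calibration 222 days ago vs limit 180 → not met
4. condition 'performs work above three stories' holds; scaffold inspection 129 days ago vs limit 120 → not met
5. jobsite safety plan absent → not met
6. fall-protection recertification 188 days ago vs limit 180 → not met
7. OSHA safety training 282 days ago vs limit 270 → not met
8. unresolved stop-work orders 6 > 3 → not met
Not met: 1, 3, 4, 5, 6, 7, 8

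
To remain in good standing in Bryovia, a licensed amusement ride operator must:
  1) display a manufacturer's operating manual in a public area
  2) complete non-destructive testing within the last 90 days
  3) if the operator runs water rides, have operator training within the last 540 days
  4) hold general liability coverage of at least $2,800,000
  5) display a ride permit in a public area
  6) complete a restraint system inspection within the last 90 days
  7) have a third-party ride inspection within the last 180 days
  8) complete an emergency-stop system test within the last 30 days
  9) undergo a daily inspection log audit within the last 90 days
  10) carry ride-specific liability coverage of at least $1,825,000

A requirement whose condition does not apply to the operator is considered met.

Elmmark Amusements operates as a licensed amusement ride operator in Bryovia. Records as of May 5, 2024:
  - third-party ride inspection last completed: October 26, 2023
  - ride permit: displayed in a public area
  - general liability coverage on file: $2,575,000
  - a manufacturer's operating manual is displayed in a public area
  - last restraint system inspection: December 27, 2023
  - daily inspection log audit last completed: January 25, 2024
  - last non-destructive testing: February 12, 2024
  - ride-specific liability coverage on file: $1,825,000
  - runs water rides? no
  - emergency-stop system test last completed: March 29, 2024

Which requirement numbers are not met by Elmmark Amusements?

4, 6, 7, 8, 9

1. manufacturer's operating manual present → met
2. non-destructive testing 83 days ago vs limit 90 → met
3. condition 'runs water rides' does not hold → requirement n/a → met
4. general liability coverage $2,575,000 < $2,800,000 → not met
5. ride permit present → met
6. restraint system inspection 130 days ago vs limit 90 → not met
7. third-party ride inspection 192 days ago vs limit 180 → not met
8. emergency-stop system test 37 days ago vs limit 30 → not met
9. daily inspection log audit 101 days ago vs limit 90 → not met
10. ride-specific liability coverage $1,825,000 ≥ $1,825,000 → met
Not met: 4, 6, 7, 8, 9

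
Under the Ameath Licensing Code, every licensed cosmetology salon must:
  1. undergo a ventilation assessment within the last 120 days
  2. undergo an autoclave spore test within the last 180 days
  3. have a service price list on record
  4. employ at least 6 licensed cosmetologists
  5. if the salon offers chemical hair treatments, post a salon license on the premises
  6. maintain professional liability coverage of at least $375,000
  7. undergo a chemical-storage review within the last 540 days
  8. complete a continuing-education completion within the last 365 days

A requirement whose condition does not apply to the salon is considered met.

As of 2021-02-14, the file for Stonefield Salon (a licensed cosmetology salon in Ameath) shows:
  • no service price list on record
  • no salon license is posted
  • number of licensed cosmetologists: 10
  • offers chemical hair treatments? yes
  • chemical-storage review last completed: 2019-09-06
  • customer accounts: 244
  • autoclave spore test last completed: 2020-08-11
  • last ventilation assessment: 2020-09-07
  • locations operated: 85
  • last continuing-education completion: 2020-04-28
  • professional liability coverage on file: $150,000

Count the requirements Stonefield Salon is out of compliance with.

5

1. ventilation assessment 160 days ago vs limit 120 → not met
2. autoclave spore test 187 days ago vs limit 180 → not met
3. service price list absent → not met
4. licensed cosmetologists 10 ≥ 6 → met
5. condition 'offers chemical hair treatments' holds; salon license absent → not met
6. professional liability coverage $150,000 < $375,000 → not met
7. chemical-storage review 527 days ago vs limit 540 → met
8. continuing-education completion 292 days ago vs limit 365 → met
Not met: 5 of 8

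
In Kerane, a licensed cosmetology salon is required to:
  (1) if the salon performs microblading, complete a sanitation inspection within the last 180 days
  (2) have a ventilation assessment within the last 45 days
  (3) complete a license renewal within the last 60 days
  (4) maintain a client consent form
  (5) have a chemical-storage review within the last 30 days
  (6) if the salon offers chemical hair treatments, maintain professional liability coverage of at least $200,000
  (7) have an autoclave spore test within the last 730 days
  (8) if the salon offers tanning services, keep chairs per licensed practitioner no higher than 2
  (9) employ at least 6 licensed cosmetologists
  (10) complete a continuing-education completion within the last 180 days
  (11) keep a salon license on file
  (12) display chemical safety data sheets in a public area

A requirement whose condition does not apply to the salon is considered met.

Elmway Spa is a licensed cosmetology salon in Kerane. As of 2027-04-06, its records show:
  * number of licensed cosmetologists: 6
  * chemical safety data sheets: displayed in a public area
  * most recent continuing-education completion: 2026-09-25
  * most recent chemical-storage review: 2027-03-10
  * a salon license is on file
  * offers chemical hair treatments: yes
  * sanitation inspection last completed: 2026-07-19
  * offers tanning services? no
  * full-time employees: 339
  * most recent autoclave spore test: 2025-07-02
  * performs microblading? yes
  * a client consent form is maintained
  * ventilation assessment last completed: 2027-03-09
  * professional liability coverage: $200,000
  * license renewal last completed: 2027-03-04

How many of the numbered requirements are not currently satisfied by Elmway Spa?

1. condition 'performs microblading' holds; sanitation inspection 261 days ago vs limit 180 → not met
2. ventilation assessment 28 days ago vs limit 45 → met
3. license renewal 33 days ago vs limit 60 → met
4. client consent form present → met
5. chemical-storage review 27 days ago vs limit 30 → met
6. condition 'offers chemical hair treatments' holds; professional liability coverage $200,000 ≥ $200,000 → met
7. autoclave spore test 643 days ago vs limit 730 → met
8. condition 'offers tanning services' does not hold → requirement n/a → met
9. licensed cosmetologists 6 ≥ 6 → met
10. continuing-education completion 193 days ago vs limit 180 → not met
11. salon license present → met
12. chemical safety data sheets present → met
Not met: 2 of 12

2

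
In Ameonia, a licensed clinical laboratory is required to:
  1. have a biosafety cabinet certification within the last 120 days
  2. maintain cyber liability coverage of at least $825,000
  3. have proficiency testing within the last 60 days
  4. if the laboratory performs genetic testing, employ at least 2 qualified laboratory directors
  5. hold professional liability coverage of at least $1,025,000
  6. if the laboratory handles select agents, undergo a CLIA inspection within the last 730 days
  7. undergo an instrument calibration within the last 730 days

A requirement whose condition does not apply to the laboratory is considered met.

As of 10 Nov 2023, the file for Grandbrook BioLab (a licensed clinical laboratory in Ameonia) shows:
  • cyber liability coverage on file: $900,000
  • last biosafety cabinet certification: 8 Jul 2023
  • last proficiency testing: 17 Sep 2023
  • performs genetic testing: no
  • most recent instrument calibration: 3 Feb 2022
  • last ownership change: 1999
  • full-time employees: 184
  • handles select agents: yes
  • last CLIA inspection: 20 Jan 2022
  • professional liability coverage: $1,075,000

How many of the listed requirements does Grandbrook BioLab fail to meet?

1

1. biosafety cabinet certification 125 days ago vs limit 120 → not met
2. cyber liability coverage $900,000 ≥ $825,000 → met
3. proficiency testing 54 days ago vs limit 60 → met
4. condition 'performs genetic testing' does not hold → requirement n/a → met
5. professional liability coverage $1,075,000 ≥ $1,025,000 → met
6. condition 'handles select agents' holds; CLIA inspection 659 days ago vs limit 730 → met
7. instrument calibration 645 days ago vs limit 730 → met
Not met: 1 of 7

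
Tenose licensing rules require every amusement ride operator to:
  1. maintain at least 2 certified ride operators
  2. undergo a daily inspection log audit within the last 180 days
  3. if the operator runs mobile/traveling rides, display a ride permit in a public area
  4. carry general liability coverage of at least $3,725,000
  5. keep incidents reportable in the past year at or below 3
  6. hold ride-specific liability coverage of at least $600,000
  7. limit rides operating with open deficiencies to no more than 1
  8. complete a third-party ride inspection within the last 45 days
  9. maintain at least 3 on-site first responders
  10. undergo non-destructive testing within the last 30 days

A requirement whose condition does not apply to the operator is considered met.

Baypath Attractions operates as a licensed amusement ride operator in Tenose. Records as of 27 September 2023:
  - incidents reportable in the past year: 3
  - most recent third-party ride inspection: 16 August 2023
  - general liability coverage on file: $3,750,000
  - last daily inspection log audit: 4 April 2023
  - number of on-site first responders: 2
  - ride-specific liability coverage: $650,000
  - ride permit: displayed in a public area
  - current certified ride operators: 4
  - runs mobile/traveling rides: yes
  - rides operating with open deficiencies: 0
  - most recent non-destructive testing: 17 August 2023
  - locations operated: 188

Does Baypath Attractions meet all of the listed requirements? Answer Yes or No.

No

1. certified ride operators 4 ≥ 2 → met
2. daily inspection log audit 176 days ago vs limit 180 → met
3. condition 'runs mobile/traveling rides' holds; ride permit present → met
4. general liability coverage $3,750,000 ≥ $3,725,000 → met
5. incidents reportable in the past year 3 ≤ 3 → met
6. ride-specific liability coverage $650,000 ≥ $600,000 → met
7. rides operating with open deficiencies 0 ≤ 1 → met
8. third-party ride inspection 42 days ago vs limit 45 → met
9. on-site first responders 2 < 3 → not met
10. non-destructive testing 41 days ago vs limit 30 → not met
Not met: 9, 10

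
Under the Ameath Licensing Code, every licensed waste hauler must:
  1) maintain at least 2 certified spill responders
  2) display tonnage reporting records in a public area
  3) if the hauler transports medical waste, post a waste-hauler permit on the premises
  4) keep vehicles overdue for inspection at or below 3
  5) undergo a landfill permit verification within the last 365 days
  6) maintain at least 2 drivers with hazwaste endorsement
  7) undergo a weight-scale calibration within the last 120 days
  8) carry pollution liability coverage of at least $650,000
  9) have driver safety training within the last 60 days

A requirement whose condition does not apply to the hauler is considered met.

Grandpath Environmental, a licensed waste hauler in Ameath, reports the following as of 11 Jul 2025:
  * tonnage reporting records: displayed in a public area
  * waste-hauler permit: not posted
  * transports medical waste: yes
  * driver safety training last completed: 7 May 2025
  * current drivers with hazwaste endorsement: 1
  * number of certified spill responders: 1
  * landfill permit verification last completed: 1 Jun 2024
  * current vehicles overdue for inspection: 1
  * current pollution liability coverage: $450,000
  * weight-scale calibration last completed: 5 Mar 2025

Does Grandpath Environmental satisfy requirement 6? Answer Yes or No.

6. drivers with hazwaste endorsement 1 < 2 → not met

No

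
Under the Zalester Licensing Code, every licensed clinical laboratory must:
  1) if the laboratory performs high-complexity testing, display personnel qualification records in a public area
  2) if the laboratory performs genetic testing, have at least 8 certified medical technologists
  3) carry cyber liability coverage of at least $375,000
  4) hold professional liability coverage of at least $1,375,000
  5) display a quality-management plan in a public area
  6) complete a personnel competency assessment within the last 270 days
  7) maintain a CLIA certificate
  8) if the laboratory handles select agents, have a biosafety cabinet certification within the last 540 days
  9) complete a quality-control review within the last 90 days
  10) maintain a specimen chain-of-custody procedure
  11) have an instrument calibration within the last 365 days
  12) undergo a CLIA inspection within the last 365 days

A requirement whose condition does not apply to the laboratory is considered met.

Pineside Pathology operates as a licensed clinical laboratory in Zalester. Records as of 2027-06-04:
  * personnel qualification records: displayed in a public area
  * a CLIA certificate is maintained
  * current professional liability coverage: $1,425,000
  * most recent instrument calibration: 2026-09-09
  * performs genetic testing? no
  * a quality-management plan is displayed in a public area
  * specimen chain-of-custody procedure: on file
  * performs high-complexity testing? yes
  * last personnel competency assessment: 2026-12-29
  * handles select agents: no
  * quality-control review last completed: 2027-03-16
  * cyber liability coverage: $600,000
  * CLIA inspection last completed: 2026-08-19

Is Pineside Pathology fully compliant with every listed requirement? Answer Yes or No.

Yes

1. condition 'performs high-complexity testing' holds; personnel qualification records present → met
2. condition 'performs genetic testing' does not hold → requirement n/a → met
3. cyber liability coverage $600,000 ≥ $375,000 → met
4. professional liability coverage $1,425,000 ≥ $1,375,000 → met
5. quality-management plan present → met
6. personnel competency assessment 157 days ago vs limit 270 → met
7. CLIA certificate present → met
8. condition 'handles select agents' does not hold → requirement n/a → met
9. quality-control review 80 days ago vs limit 90 → met
10. specimen chain-of-custody procedure present → met
11. instrument calibration 268 days ago vs limit 365 → met
12. CLIA inspection 289 days ago vs limit 365 → met
All met.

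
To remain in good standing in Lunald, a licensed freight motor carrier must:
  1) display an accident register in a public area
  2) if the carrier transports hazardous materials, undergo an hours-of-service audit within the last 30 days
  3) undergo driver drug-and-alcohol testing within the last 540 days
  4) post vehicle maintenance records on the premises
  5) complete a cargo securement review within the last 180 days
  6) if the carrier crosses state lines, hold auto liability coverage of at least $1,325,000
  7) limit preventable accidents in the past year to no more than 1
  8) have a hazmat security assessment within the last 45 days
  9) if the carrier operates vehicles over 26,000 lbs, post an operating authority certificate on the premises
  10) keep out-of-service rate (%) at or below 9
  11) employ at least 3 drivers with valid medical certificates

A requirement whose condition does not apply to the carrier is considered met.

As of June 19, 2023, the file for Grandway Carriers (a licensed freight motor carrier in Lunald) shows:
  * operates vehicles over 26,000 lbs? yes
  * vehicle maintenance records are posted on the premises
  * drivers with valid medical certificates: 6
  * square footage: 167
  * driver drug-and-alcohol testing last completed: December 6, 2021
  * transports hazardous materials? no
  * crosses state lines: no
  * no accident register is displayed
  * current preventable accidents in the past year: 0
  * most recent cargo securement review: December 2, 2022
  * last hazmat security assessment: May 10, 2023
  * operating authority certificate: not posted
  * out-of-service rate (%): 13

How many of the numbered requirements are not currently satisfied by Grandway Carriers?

5

1. accident register absent → not met
2. condition 'transports hazardous materials' does not hold → requirement n/a → met
3. driver drug-and-alcohol testing 560 days ago vs limit 540 → not met
4. vehicle maintenance records present → met
5. cargo securement review 199 days ago vs limit 180 → not met
6. condition 'crosses state lines' does not hold → requirement n/a → met
7. preventable accidents in the past year 0 ≤ 1 → met
8. hazmat security assessment 40 days ago vs limit 45 → met
9. condition 'operates vehicles over 26,000 lbs' holds; operating authority certificate absent → not met
10. out-of-service rate (%) 13 > 9 → not met
11. drivers with valid medical certificates 6 ≥ 3 → met
Not met: 5 of 11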